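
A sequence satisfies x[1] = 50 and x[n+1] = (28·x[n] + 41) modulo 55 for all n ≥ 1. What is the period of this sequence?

Listing terms: x[1] = 50, x[2] = 11, x[3] = 19, x[4] = 23, x[5] = 25, x[6] = 26, x[7] = 54, x[8] = 13, x[9] = 20, x[10] = 51, x[11] = 39, x[12] = 33, x[13] = 30, x[14] = 1, x[15] = 14, x[16] = 48, x[17] = 10, x[18] = 46, x[19] = 9, x[20] = 18, x[21] = 50.
Since x[21] = x[1] = 50, the sequence is periodic with period 20.

20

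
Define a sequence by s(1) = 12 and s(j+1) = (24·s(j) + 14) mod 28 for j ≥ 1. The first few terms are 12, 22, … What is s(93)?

10

s(1) = 12, s(2) = 22, s(3) = 10, s(4) = 2, s(5) = 6, s(6) = 18, s(7) = 26, s(8) = 22.
Since s(8) = s(2) = 22, the sequence is eventually periodic: after a pre-period of length 1 it cycles with period 6.
For j ≥ 2, s(j) depends only on (j - 2) mod 6. (93 - 2) mod 6 = 1, so s(93) = s(3) = 10.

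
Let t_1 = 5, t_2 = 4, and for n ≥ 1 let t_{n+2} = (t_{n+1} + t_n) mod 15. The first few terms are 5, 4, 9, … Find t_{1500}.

4

Computing terms: t_1 = 5, t_2 = 4, t_3 = 9, t_4 = 13, t_5 = 7, t_6 = 5, t_7 = 12, t_8 = 2, t_9 = 14, t_{10} = 1, t_{11} = 0, t_{12} = 1, t_{13} = 1, t_{14} = 2, t_{15} = 3, t_{16} = 5, t_{17} = 8, t_{18} = 13, t_{19} = 6, t_{20} = 4, t_{21} = 10, t_{22} = 14, t_{23} = 9, t_{24} = 8, t_{25} = 2, t_{26} = 10, t_{27} = 12, t_{28} = 7, t_{29} = 4, t_{30} = 11, t_{31} = 0, t_{32} = 11, t_{33} = 11, t_{34} = 7, t_{35} = 3, t_{36} = 10, t_{37} = 13, t_{38} = 8, t_{39} = 6, t_{40} = 14, t_{41} = 5, t_{42} = 4.
Since (t_{41}, t_{42}) = (t_1, t_2) = (5, 4) (two consecutive terms determine the rest), the sequence is periodic with period 40.
(1500 - 1) mod 40 = 19, so t_{1500} = t_{20} = 4.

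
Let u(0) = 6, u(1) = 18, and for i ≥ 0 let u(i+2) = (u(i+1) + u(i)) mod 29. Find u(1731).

We have u(0) = 6, u(1) = 18, u(2) = 24, u(3) = 13, u(4) = 8, u(5) = 21, u(6) = 0, u(7) = 21, u(8) = 21, u(9) = 13, u(10) = 5, u(11) = 18, u(12) = 23, u(13) = 12, u(14) = 6, u(15) = 18.
The sequence repeats with period 14.
(1731 - 0) mod 14 = 9, so u(1731) = u(9) = 13.

13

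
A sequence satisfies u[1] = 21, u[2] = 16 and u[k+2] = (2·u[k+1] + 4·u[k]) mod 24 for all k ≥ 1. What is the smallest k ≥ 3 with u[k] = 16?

7

Listing terms: u[1] = 21,  u[2] = 16,  u[3] = 20,  u[4] = 8,  u[5] = 0,  u[6] = 8,  u[7] = 16,  u[8] = 16,  u[9] = 0,  u[10] = 16,  u[11] = 8,  u[12] = 8,  u[13] = 0.
Since (u[12], u[13]) = (u[4], u[5]) = (8, 0) (two consecutive terms determine the rest), the sequence is eventually periodic: after a pre-period of length 3 it cycles with period 8.
The value 16 first appears (with k ≥ 3) at u[7].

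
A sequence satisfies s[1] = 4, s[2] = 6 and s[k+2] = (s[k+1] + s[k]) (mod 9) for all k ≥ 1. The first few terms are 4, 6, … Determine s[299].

7

Listing terms: s[1] = 4; s[2] = 6; s[3] = 1; s[4] = 7; s[5] = 8; s[6] = 6; s[7] = 5; s[8] = 2; s[9] = 7; s[10] = 0; s[11] = 7; s[12] = 7; s[13] = 5; s[14] = 3; s[15] = 8; s[16] = 2; s[17] = 1; s[18] = 3; s[19] = 4; s[20] = 7; s[21] = 2; s[22] = 0; s[23] = 2; s[24] = 2; s[25] = 4; s[26] = 6.
Since (s[25], s[26]) = (s[1], s[2]) = (4, 6) (two consecutive terms determine the rest), the sequence is periodic with period 24.
(299 - 1) mod 24 = 10, so s[299] = s[11] = 7.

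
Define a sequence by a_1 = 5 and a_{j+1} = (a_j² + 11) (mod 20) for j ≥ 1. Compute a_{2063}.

11

a_1 = 5, a_2 = 16, a_3 = 7, a_4 = 0, a_5 = 11, a_6 = 12, a_7 = 15, a_8 = 16.
Since a_8 = a_2 = 16, the sequence is eventually periodic: after a pre-period of length 1 it cycles with period 6.
For j ≥ 2, a_j depends only on (j - 2) mod 6. (2063 - 2) mod 6 = 3, so a_{2063} = a_5 = 11.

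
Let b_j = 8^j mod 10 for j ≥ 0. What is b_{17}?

Computing terms: b_0 = 1,  b_1 = 8,  b_2 = 4,  b_3 = 2,  b_4 = 6,  b_5 = 8.
Since b_5 = b_1 = 8, the sequence is eventually periodic: after a pre-period of length 1 it cycles with period 4.
For j ≥ 1, b_j depends only on (j - 1) mod 4. (17 - 1) mod 4 = 0, so b_{17} = b_1 = 8.

8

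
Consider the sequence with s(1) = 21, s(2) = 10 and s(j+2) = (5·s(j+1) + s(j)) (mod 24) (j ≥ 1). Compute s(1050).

We have s(1) = 21; s(2) = 10; s(3) = 23; s(4) = 5; s(5) = 0; s(6) = 5; s(7) = 1; s(8) = 10; s(9) = 3; s(10) = 1; s(11) = 8; s(12) = 17; s(13) = 21; s(14) = 2; s(15) = 7; s(16) = 13; s(17) = 0; s(18) = 13; s(19) = 17; s(20) = 2; s(21) = 3; s(22) = 17; s(23) = 16; s(24) = 1; s(25) = 21; s(26) = 10.
Since (s(25), s(26)) = (s(1), s(2)) = (21, 10) (two consecutive terms determine the rest), the sequence is periodic with period 24.
So s(1050) = s(1 + ((1050-1) mod 24)) = s(18) = 13.

13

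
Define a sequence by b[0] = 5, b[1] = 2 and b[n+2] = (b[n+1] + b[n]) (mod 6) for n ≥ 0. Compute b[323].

Listing terms: b[0] = 5; b[1] = 2; b[2] = 1; b[3] = 3; b[4] = 4; b[5] = 1; b[6] = 5; b[7] = 0; b[8] = 5; b[9] = 5; b[10] = 4; b[11] = 3; b[12] = 1; b[13] = 4; b[14] = 5; b[15] = 3; b[16] = 2; b[17] = 5; b[18] = 1; b[19] = 0; b[20] = 1; b[21] = 1; b[22] = 2; b[23] = 3; b[24] = 5; b[25] = 2.
Since (b[24], b[25]) = (b[0], b[1]) = (5, 2) (two consecutive terms determine the rest), the sequence is periodic with period 24.
So b[323] = b[0 + ((323-0) mod 24)] = b[11] = 3.

3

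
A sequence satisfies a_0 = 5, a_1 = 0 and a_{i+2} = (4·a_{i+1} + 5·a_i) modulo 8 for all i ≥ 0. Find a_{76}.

5

Listing terms: a_0 = 5, a_1 = 0, a_2 = 1, a_3 = 4, a_4 = 5, a_5 = 0.
Since (a_4, a_5) = (a_0, a_1) = (5, 0) (two consecutive terms determine the rest), the sequence is periodic with period 4.
(76 - 0) mod 4 = 0, so a_{76} = a_0 = 5.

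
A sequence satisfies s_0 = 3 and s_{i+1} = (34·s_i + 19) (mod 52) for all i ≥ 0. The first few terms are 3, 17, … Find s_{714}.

25

Computing terms: s_0 = 3; s_1 = 17; s_2 = 25; s_3 = 37; s_4 = 29; s_5 = 17.
Since s_5 = s_1 = 17, the sequence is eventually periodic: after a pre-period of length 1 it cycles with period 4.
For i ≥ 1, s_i depends only on (i - 1) mod 4. (714 - 1) mod 4 = 1, so s_{714} = s_2 = 25.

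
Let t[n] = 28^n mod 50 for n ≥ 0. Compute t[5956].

46

t[0] = 1,  t[1] = 28,  t[2] = 34,  t[3] = 2,  t[4] = 6,  t[5] = 18,  t[6] = 4,  t[7] = 12,  t[8] = 36,  t[9] = 8,  t[10] = 24,  t[11] = 22,  t[12] = 16,  t[13] = 48,  t[14] = 44,  t[15] = 32,  t[16] = 46,  t[17] = 38,  t[18] = 14,  t[19] = 42,  t[20] = 26,  t[21] = 28.
Since t[21] = t[1] = 28, the sequence is eventually periodic: after a pre-period of length 1 it cycles with period 20.
For n ≥ 1, t[n] depends only on (n - 1) mod 20. (5956 - 1) mod 20 = 15, so t[5956] = t[16] = 46.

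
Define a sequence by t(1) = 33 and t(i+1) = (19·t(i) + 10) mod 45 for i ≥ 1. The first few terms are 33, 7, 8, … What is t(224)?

22

We have t(1) = 33; t(2) = 7; t(3) = 8; t(4) = 27; t(5) = 28; t(6) = 2; t(7) = 3; t(8) = 22; t(9) = 23; t(10) = 42; t(11) = 43; t(12) = 17; t(13) = 18; t(14) = 37; t(15) = 38; t(16) = 12; t(17) = 13; t(18) = 32; t(19) = 33.
Since t(19) = t(1) = 33, the sequence is periodic with period 18.
So t(224) = t(1 + ((224-1) mod 18)) = t(8) = 22.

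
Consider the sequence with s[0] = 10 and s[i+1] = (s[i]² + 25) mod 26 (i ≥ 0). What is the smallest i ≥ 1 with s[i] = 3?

Listing terms: s[0] = 10; s[1] = 21; s[2] = 24; s[3] = 3; s[4] = 8; s[5] = 11; s[6] = 16; s[7] = 21.
Since s[7] = s[1] = 21, the sequence is eventually periodic: after a pre-period of length 1 it cycles with period 6.
The value 3 first appears (with i ≥ 1) at s[3].

3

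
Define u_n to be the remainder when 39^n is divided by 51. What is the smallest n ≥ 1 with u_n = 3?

13

Computing terms: u_0 = 1, u_1 = 39, u_2 = 42, u_3 = 6, u_4 = 30, u_5 = 48, u_6 = 36, u_7 = 27, u_8 = 33, u_9 = 12, u_{10} = 9, u_{11} = 45, u_{12} = 21, u_{13} = 3, u_{14} = 15, u_{15} = 24, u_{16} = 18, u_{17} = 39.
Since u_{17} = u_1 = 39, the sequence is eventually periodic: after a pre-period of length 1 it cycles with period 16.
The value 3 first appears (with n ≥ 1) at u_{13}.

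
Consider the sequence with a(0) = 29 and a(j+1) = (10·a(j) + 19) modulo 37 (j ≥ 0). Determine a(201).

29

Computing terms: a(0) = 29,  a(1) = 13,  a(2) = 1,  a(3) = 29.
The sequence repeats with period 3.
(201 - 0) mod 3 = 0, so a(201) = a(0) = 29.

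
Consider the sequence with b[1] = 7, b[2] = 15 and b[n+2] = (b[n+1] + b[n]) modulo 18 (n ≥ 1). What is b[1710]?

We have b[1] = 7; b[2] = 15; b[3] = 4; b[4] = 1; b[5] = 5; b[6] = 6; b[7] = 11; b[8] = 17; b[9] = 10; b[10] = 9; b[11] = 1; b[12] = 10; b[13] = 11; b[14] = 3; b[15] = 14; b[16] = 17; b[17] = 13; b[18] = 12; b[19] = 7; b[20] = 1; b[21] = 8; b[22] = 9; b[23] = 17; b[24] = 8; b[25] = 7; b[26] = 15.
The sequence repeats with period 24.
So b[1710] = b[1 + ((1710-1) mod 24)] = b[6] = 6.

6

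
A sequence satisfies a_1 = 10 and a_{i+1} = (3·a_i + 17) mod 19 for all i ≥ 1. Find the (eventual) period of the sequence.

Listing terms: a_1 = 10, a_2 = 9, a_3 = 6, a_4 = 16, a_5 = 8, a_6 = 3, a_7 = 7, a_8 = 0, a_9 = 17, a_{10} = 11, a_{11} = 12, a_{12} = 15, a_{13} = 5, a_{14} = 13, a_{15} = 18, a_{16} = 14, a_{17} = 2, a_{18} = 4, a_{19} = 10.
Since a_{19} = a_1 = 10, the sequence is periodic with period 18.

18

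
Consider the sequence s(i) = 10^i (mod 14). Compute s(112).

Listing terms: s(0) = 1,  s(1) = 10,  s(2) = 2,  s(3) = 6,  s(4) = 4,  s(5) = 12,  s(6) = 8,  s(7) = 10.
Since s(7) = s(1) = 10, the sequence is eventually periodic: after a pre-period of length 1 it cycles with period 6.
For i ≥ 1, s(i) depends only on (i - 1) mod 6. (112 - 1) mod 6 = 3, so s(112) = s(4) = 4.

4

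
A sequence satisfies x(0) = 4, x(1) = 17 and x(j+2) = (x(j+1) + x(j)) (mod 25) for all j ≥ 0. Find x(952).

4

We have x(0) = 4,  x(1) = 17,  x(2) = 21,  x(3) = 13,  x(4) = 9,  x(5) = 22,  x(6) = 6,  x(7) = 3,  x(8) = 9,  x(9) = 12,  x(10) = 21,  x(11) = 8,  x(12) = 4,  x(13) = 12,  x(14) = 16,  x(15) = 3,  x(16) = 19,  x(17) = 22,  x(18) = 16,  x(19) = 13,  x(20) = 4,  x(21) = 17.
Since (x(20), x(21)) = (x(0), x(1)) = (4, 17) (two consecutive terms determine the rest), the sequence is periodic with period 20.
So x(952) = x(0 + ((952-0) mod 20)) = x(12) = 4.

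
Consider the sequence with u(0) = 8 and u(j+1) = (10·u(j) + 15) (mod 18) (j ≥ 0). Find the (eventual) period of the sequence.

Computing terms: u(0) = 8, u(1) = 5, u(2) = 11, u(3) = 17, u(4) = 5.
Since u(4) = u(1) = 5, the sequence is eventually periodic: after a pre-period of length 1 it cycles with period 3.

3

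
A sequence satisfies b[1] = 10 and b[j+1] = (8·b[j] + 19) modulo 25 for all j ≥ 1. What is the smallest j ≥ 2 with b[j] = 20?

b[1] = 10, b[2] = 24, b[3] = 11, b[4] = 7, b[5] = 0, b[6] = 19, b[7] = 21, b[8] = 12, b[9] = 15, b[10] = 14, b[11] = 6, b[12] = 17, b[13] = 5, b[14] = 9, b[15] = 16, b[16] = 22, b[17] = 20, b[18] = 4, b[19] = 1, b[20] = 2, b[21] = 10.
The sequence repeats with period 20.
The value 20 first appears (with j ≥ 2) at b[17].

17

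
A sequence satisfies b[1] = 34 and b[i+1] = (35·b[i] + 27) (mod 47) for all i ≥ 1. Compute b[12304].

30

Computing terms: b[1] = 34,  b[2] = 42,  b[3] = 40,  b[4] = 17,  b[5] = 11,  b[6] = 36,  b[7] = 18,  b[8] = 46,  b[9] = 39,  b[10] = 29,  b[11] = 8,  b[12] = 25,  b[13] = 9,  b[14] = 13,  b[15] = 12,  b[16] = 24,  b[17] = 21,  b[18] = 10,  b[19] = 1,  b[20] = 15,  b[21] = 35,  b[22] = 30,  b[23] = 43,  b[24] = 28,  b[25] = 20,  b[26] = 22,  b[27] = 45,  b[28] = 4,  b[29] = 26,  b[30] = 44,  b[31] = 16,  b[32] = 23,  b[33] = 33,  b[34] = 7,  b[35] = 37,  b[36] = 6,  b[37] = 2,  b[38] = 3,  b[39] = 38,  b[40] = 41,  b[41] = 5,  b[42] = 14,  b[43] = 0,  b[44] = 27,  b[45] = 32,  b[46] = 19,  b[47] = 34.
Since b[47] = b[1] = 34, the sequence is periodic with period 46.
So b[12304] = b[1 + ((12304-1) mod 46)] = b[22] = 30.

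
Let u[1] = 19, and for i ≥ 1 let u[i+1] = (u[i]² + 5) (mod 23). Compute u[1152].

Computing terms: u[1] = 19, u[2] = 21, u[3] = 9, u[4] = 17, u[5] = 18, u[6] = 7, u[7] = 8, u[8] = 0, u[9] = 5, u[10] = 7.
Since u[10] = u[6] = 7, the sequence is eventually periodic: after a pre-period of length 5 it cycles with period 4.
For i ≥ 6, u[i] depends only on (i - 6) mod 4. (1152 - 6) mod 4 = 2, so u[1152] = u[8] = 0.

0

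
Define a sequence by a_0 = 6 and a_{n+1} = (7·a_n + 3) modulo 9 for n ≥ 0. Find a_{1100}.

3

Computing terms: a_0 = 6,  a_1 = 0,  a_2 = 3,  a_3 = 6.
Since a_3 = a_0 = 6, the sequence is periodic with period 3.
So a_{1100} = a_{0 + ((1100-0) mod 3)} = a_2 = 3.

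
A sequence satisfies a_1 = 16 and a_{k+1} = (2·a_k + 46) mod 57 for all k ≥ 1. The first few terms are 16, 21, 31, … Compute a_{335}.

We have a_1 = 16, a_2 = 21, a_3 = 31, a_4 = 51, a_5 = 34, a_6 = 0, a_7 = 46, a_8 = 24, a_9 = 37, a_{10} = 6, a_{11} = 1, a_{12} = 48, a_{13} = 28, a_{14} = 45, a_{15} = 22, a_{16} = 33, a_{17} = 55, a_{18} = 42, a_{19} = 16.
Since a_{19} = a_1 = 16, the sequence is periodic with period 18.
(335 - 1) mod 18 = 10, so a_{335} = a_{11} = 1.

1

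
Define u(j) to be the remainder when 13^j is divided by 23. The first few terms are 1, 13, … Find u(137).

4

We have u(0) = 1; u(1) = 13; u(2) = 8; u(3) = 12; u(4) = 18; u(5) = 4; u(6) = 6; u(7) = 9; u(8) = 2; u(9) = 3; u(10) = 16; u(11) = 1.
The sequence repeats with period 11.
(137 - 0) mod 11 = 5, so u(137) = u(5) = 4.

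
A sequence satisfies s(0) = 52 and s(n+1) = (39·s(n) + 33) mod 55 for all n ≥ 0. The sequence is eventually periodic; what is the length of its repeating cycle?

Computing terms: s(0) = 52; s(1) = 26; s(2) = 2; s(3) = 1; s(4) = 17; s(5) = 36; s(6) = 7; s(7) = 31; s(8) = 32; s(9) = 16; s(10) = 52.
The sequence repeats with period 10.

10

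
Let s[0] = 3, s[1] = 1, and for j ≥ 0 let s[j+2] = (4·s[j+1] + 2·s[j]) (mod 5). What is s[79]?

Computing terms: s[0] = 3; s[1] = 1; s[2] = 0; s[3] = 2; s[4] = 3; s[5] = 1.
Since (s[4], s[5]) = (s[0], s[1]) = (3, 1) (two consecutive terms determine the rest), the sequence is periodic with period 4.
(79 - 0) mod 4 = 3, so s[79] = s[3] = 2.

2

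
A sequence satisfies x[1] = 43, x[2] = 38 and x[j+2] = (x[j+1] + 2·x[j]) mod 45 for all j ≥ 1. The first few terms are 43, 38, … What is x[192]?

20

x[1] = 43; x[2] = 38; x[3] = 34; x[4] = 20; x[5] = 43; x[6] = 38.
Since (x[5], x[6]) = (x[1], x[2]) = (43, 38) (two consecutive terms determine the rest), the sequence is periodic with period 4.
So x[192] = x[1 + ((192-1) mod 4)] = x[4] = 20.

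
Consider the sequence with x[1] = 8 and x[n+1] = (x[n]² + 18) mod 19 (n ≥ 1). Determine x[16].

Listing terms: x[1] = 8, x[2] = 6, x[3] = 16, x[4] = 8.
Since x[4] = x[1] = 8, the sequence is periodic with period 3.
(16 - 1) mod 3 = 0, so x[16] = x[1] = 8.

8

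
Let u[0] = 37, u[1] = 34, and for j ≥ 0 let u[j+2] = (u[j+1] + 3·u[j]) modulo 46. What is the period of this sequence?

u[0] = 37,  u[1] = 34,  u[2] = 7,  u[3] = 17,  u[4] = 38,  u[5] = 43,  u[6] = 19,  u[7] = 10,  u[8] = 21,  u[9] = 5,  u[10] = 22,  u[11] = 37,  u[12] = 11,  u[13] = 30,  u[14] = 17,  u[15] = 15,  u[16] = 20,  u[17] = 19,  u[18] = 33,  u[19] = 44,  u[20] = 5,  u[21] = 45,  u[22] = 14,  u[23] = 11,  u[24] = 7,  u[25] = 40,  u[26] = 15,  u[27] = 43,  u[28] = 42,  u[29] = 33,  u[30] = 21,  u[31] = 28,  u[32] = 45,  u[33] = 37,  u[34] = 34.
The sequence repeats with period 33.

33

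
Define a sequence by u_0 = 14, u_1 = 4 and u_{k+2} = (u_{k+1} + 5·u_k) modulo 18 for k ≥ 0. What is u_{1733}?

Listing terms: u_0 = 14,  u_1 = 4,  u_2 = 2,  u_3 = 4,  u_4 = 14,  u_5 = 16,  u_6 = 14,  u_7 = 4.
The sequence repeats with period 6.
(1733 - 0) mod 6 = 5, so u_{1733} = u_5 = 16.

16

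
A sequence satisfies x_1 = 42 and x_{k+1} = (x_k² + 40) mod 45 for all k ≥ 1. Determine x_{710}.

Listing terms: x_1 = 42, x_2 = 4, x_3 = 11, x_4 = 26, x_5 = 41, x_6 = 11.
Since x_6 = x_3 = 11, the sequence is eventually periodic: after a pre-period of length 2 it cycles with period 3.
For k ≥ 3, x_k depends only on (k - 3) mod 3. (710 - 3) mod 3 = 2, so x_{710} = x_5 = 41.

41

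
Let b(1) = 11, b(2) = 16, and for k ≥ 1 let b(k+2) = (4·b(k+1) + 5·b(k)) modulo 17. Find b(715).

We have b(1) = 11; b(2) = 16; b(3) = 0; b(4) = 12; b(5) = 14; b(6) = 14; b(7) = 7; b(8) = 13; b(9) = 2; b(10) = 5; b(11) = 13; b(12) = 9; b(13) = 16; b(14) = 7; b(15) = 6; b(16) = 8; b(17) = 11; b(18) = 16.
Since (b(17), b(18)) = (b(1), b(2)) = (11, 16) (two consecutive terms determine the rest), the sequence is periodic with period 16.
So b(715) = b(1 + ((715-1) mod 16)) = b(11) = 13.

13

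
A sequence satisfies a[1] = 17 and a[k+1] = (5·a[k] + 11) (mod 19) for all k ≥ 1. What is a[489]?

Listing terms: a[1] = 17, a[2] = 1, a[3] = 16, a[4] = 15, a[5] = 10, a[6] = 4, a[7] = 12, a[8] = 14, a[9] = 5, a[10] = 17.
The sequence repeats with period 9.
So a[489] = a[1 + ((489-1) mod 9)] = a[3] = 16.

16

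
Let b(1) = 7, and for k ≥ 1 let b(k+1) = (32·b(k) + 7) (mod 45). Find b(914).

6

Computing terms: b(1) = 7,  b(2) = 6,  b(3) = 19,  b(4) = 30,  b(5) = 22,  b(6) = 36,  b(7) = 34,  b(8) = 15,  b(9) = 37,  b(10) = 21,  b(11) = 4,  b(12) = 0,  b(13) = 7.
The sequence repeats with period 12.
So b(914) = b(1 + ((914-1) mod 12)) = b(2) = 6.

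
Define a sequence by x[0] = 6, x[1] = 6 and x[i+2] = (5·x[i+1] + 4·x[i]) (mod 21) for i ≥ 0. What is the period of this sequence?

x[0] = 6, x[1] = 6, x[2] = 12, x[3] = 0, x[4] = 6, x[5] = 9, x[6] = 6, x[7] = 3, x[8] = 18, x[9] = 18, x[10] = 15, x[11] = 0, x[12] = 18, x[13] = 6, x[14] = 18, x[15] = 9, x[16] = 12, x[17] = 12, x[18] = 3, x[19] = 0, x[20] = 12, x[21] = 18, x[22] = 12, x[23] = 6, x[24] = 15, x[25] = 15, x[26] = 9, x[27] = 0, x[28] = 15, x[29] = 12, x[30] = 15, x[31] = 18, x[32] = 3, x[33] = 3, x[34] = 6, x[35] = 0, x[36] = 3, x[37] = 15, x[38] = 3, x[39] = 12, x[40] = 9, x[41] = 9, x[42] = 18, x[43] = 0, x[44] = 9, x[45] = 3, x[46] = 9, x[47] = 15, x[48] = 6, x[49] = 6.
The sequence repeats with period 48.

48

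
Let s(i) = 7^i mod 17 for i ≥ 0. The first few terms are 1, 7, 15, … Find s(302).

8

Computing terms: s(0) = 1,  s(1) = 7,  s(2) = 15,  s(3) = 3,  s(4) = 4,  s(5) = 11,  s(6) = 9,  s(7) = 12,  s(8) = 16,  s(9) = 10,  s(10) = 2,  s(11) = 14,  s(12) = 13,  s(13) = 6,  s(14) = 8,  s(15) = 5,  s(16) = 1.
The sequence repeats with period 16.
So s(302) = s(0 + ((302-0) mod 16)) = s(14) = 8.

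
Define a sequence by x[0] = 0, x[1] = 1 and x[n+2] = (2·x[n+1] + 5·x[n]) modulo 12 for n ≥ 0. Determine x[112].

x[0] = 0,  x[1] = 1,  x[2] = 2,  x[3] = 9,  x[4] = 4,  x[5] = 5,  x[6] = 6,  x[7] = 1,  x[8] = 8,  x[9] = 9,  x[10] = 10,  x[11] = 5,  x[12] = 0,  x[13] = 1.
Since (x[12], x[13]) = (x[0], x[1]) = (0, 1) (two consecutive terms determine the rest), the sequence is periodic with period 12.
So x[112] = x[0 + ((112-0) mod 12)] = x[4] = 4.

4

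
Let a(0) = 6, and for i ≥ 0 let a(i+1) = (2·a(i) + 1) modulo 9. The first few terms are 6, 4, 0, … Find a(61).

4

We have a(0) = 6,  a(1) = 4,  a(2) = 0,  a(3) = 1,  a(4) = 3,  a(5) = 7,  a(6) = 6.
Since a(6) = a(0) = 6, the sequence is periodic with period 6.
(61 - 0) mod 6 = 1, so a(61) = a(1) = 4.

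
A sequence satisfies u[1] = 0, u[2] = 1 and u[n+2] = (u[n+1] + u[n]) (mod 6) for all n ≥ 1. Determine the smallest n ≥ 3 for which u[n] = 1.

We have u[1] = 0,  u[2] = 1,  u[3] = 1,  u[4] = 2,  u[5] = 3,  u[6] = 5,  u[7] = 2,  u[8] = 1,  u[9] = 3,  u[10] = 4,  u[11] = 1,  u[12] = 5,  u[13] = 0,  u[14] = 5,  u[15] = 5,  u[16] = 4,  u[17] = 3,  u[18] = 1,  u[19] = 4,  u[20] = 5,  u[21] = 3,  u[22] = 2,  u[23] = 5,  u[24] = 1,  u[25] = 0,  u[26] = 1.
Since (u[25], u[26]) = (u[1], u[2]) = (0, 1) (two consecutive terms determine the rest), the sequence is periodic with period 24.
The value 1 first appears (with n ≥ 3) at u[3].

3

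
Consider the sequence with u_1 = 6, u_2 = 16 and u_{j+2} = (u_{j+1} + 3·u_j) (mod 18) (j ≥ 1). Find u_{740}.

4

u_1 = 6, u_2 = 16, u_3 = 16, u_4 = 10, u_5 = 4, u_6 = 16, u_7 = 10.
Since (u_6, u_7) = (u_3, u_4) = (16, 10) (two consecutive terms determine the rest), the sequence is eventually periodic: after a pre-period of length 2 it cycles with period 3.
For j ≥ 3, u_j depends only on (j - 3) mod 3. (740 - 3) mod 3 = 2, so u_{740} = u_5 = 4.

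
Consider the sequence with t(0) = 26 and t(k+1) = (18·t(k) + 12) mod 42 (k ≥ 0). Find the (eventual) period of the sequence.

3

Listing terms: t(0) = 26,  t(1) = 18,  t(2) = 0,  t(3) = 12,  t(4) = 18.
Since t(4) = t(1) = 18, the sequence is eventually periodic: after a pre-period of length 1 it cycles with period 3.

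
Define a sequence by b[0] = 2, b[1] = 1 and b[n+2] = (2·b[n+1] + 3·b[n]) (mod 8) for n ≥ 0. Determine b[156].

Listing terms: b[0] = 2,  b[1] = 1,  b[2] = 0,  b[3] = 3,  b[4] = 6,  b[5] = 5,  b[6] = 4,  b[7] = 7,  b[8] = 2,  b[9] = 1.
The sequence repeats with period 8.
(156 - 0) mod 8 = 4, so b[156] = b[4] = 6.

6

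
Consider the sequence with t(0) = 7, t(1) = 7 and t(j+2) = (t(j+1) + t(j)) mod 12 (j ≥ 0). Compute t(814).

Computing terms: t(0) = 7,  t(1) = 7,  t(2) = 2,  t(3) = 9,  t(4) = 11,  t(5) = 8,  t(6) = 7,  t(7) = 3,  t(8) = 10,  t(9) = 1,  t(10) = 11,  t(11) = 0,  t(12) = 11,  t(13) = 11,  t(14) = 10,  t(15) = 9,  t(16) = 7,  t(17) = 4,  t(18) = 11,  t(19) = 3,  t(20) = 2,  t(21) = 5,  t(22) = 7,  t(23) = 0,  t(24) = 7,  t(25) = 7.
The sequence repeats with period 24.
(814 - 0) mod 24 = 22, so t(814) = t(22) = 7.

7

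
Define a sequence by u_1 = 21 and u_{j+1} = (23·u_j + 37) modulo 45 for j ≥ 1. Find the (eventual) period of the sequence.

12

We have u_1 = 21,  u_2 = 25,  u_3 = 27,  u_4 = 28,  u_5 = 6,  u_6 = 40,  u_7 = 12,  u_8 = 43,  u_9 = 36,  u_{10} = 10,  u_{11} = 42,  u_{12} = 13,  u_{13} = 21.
The sequence repeats with period 12.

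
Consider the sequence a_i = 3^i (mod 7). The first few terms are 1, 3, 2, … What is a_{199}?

3

Computing terms: a_0 = 1; a_1 = 3; a_2 = 2; a_3 = 6; a_4 = 4; a_5 = 5; a_6 = 1.
The sequence repeats with period 6.
So a_{199} = a_{0 + ((199-0) mod 6)} = a_1 = 3.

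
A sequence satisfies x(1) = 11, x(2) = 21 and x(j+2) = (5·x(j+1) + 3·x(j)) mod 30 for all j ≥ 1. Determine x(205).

Computing terms: x(1) = 11; x(2) = 21; x(3) = 18; x(4) = 3; x(5) = 9; x(6) = 24; x(7) = 27; x(8) = 27; x(9) = 6; x(10) = 21; x(11) = 3; x(12) = 18; x(13) = 9; x(14) = 9; x(15) = 12; x(16) = 27; x(17) = 21; x(18) = 6; x(19) = 3; x(20) = 3; x(21) = 24; x(22) = 9; x(23) = 27; x(24) = 12; x(25) = 21; x(26) = 21; x(27) = 18.
Since (x(26), x(27)) = (x(2), x(3)) = (21, 18) (two consecutive terms determine the rest), the sequence is eventually periodic: after a pre-period of length 1 it cycles with period 24.
For j ≥ 2, x(j) depends only on (j - 2) mod 24. (205 - 2) mod 24 = 11, so x(205) = x(13) = 9.

9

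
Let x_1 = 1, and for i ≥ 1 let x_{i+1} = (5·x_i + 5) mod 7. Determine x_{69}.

Listing terms: x_1 = 1,  x_2 = 3,  x_3 = 6,  x_4 = 0,  x_5 = 5,  x_6 = 2,  x_7 = 1.
Since x_7 = x_1 = 1, the sequence is periodic with period 6.
So x_{69} = x_{1 + ((69-1) mod 6)} = x_3 = 6.

6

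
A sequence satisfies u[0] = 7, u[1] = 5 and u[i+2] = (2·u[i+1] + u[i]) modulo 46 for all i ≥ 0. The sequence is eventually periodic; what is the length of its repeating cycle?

22

We have u[0] = 7; u[1] = 5; u[2] = 17; u[3] = 39; u[4] = 3; u[5] = 45; u[6] = 1; u[7] = 1; u[8] = 3; u[9] = 7; u[10] = 17; u[11] = 41; u[12] = 7; u[13] = 9; u[14] = 25; u[15] = 13; u[16] = 5; u[17] = 23; u[18] = 5; u[19] = 33; u[20] = 25; u[21] = 37; u[22] = 7; u[23] = 5.
Since (u[22], u[23]) = (u[0], u[1]) = (7, 5) (two consecutive terms determine the rest), the sequence is periodic with period 22.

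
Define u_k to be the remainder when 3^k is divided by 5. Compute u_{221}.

3

u_0 = 1; u_1 = 3; u_2 = 4; u_3 = 2; u_4 = 1.
The sequence repeats with period 4.
(221 - 0) mod 4 = 1, so u_{221} = u_1 = 3.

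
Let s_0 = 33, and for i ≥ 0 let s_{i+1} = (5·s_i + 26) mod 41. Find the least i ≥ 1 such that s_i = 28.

s_0 = 33,  s_1 = 27,  s_2 = 38,  s_3 = 11,  s_4 = 40,  s_5 = 21,  s_6 = 8,  s_7 = 25,  s_8 = 28,  s_9 = 2,  s_{10} = 36,  s_{11} = 1,  s_{12} = 31,  s_{13} = 17,  s_{14} = 29,  s_{15} = 7,  s_{16} = 20,  s_{17} = 3,  s_{18} = 0,  s_{19} = 26,  s_{20} = 33.
The sequence repeats with period 20.
The value 28 first appears (with i ≥ 1) at s_8.

8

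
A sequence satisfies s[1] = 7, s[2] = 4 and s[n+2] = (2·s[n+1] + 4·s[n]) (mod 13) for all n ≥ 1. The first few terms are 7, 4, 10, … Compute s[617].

8

Listing terms: s[1] = 7, s[2] = 4, s[3] = 10, s[4] = 10, s[5] = 8, s[6] = 4, s[7] = 1, s[8] = 5, s[9] = 1, s[10] = 9, s[11] = 9, s[12] = 2, s[13] = 1, s[14] = 10, s[15] = 11, s[16] = 10, s[17] = 12, s[18] = 12, s[19] = 7, s[20] = 10, s[21] = 9, s[22] = 6, s[23] = 9, s[24] = 3, s[25] = 3, s[26] = 5, s[27] = 9, s[28] = 12, s[29] = 8, s[30] = 12, s[31] = 4, s[32] = 4, s[33] = 11, s[34] = 12, s[35] = 3, s[36] = 2, s[37] = 3, s[38] = 1, s[39] = 1, s[40] = 6, s[41] = 3, s[42] = 4, s[43] = 7, s[44] = 4.
Since (s[43], s[44]) = (s[1], s[2]) = (7, 4) (two consecutive terms determine the rest), the sequence is periodic with period 42.
(617 - 1) mod 42 = 28, so s[617] = s[29] = 8.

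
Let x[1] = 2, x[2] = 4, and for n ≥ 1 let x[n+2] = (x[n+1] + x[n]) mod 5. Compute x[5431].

We have x[1] = 2; x[2] = 4; x[3] = 1; x[4] = 0; x[5] = 1; x[6] = 1; x[7] = 2; x[8] = 3; x[9] = 0; x[10] = 3; x[11] = 3; x[12] = 1; x[13] = 4; x[14] = 0; x[15] = 4; x[16] = 4; x[17] = 3; x[18] = 2; x[19] = 0; x[20] = 2; x[21] = 2; x[22] = 4.
The sequence repeats with period 20.
(5431 - 1) mod 20 = 10, so x[5431] = x[11] = 3.

3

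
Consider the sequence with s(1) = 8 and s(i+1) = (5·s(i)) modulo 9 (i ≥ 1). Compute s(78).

We have s(1) = 8, s(2) = 4, s(3) = 2, s(4) = 1, s(5) = 5, s(6) = 7, s(7) = 8.
The sequence repeats with period 6.
So s(78) = s(1 + ((78-1) mod 6)) = s(6) = 7.

7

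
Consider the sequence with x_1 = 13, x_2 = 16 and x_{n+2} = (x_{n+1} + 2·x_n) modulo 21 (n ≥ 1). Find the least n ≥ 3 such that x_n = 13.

x_1 = 13, x_2 = 16, x_3 = 0, x_4 = 11, x_5 = 11, x_6 = 12, x_7 = 13, x_8 = 16.
Since (x_7, x_8) = (x_1, x_2) = (13, 16) (two consecutive terms determine the rest), the sequence is periodic with period 6.
The value 13 next appears (with n ≥ 3) at x_7.

7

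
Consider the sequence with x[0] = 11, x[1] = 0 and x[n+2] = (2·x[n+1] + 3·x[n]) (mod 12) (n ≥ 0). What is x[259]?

Computing terms: x[0] = 11; x[1] = 0; x[2] = 9; x[3] = 6; x[4] = 3; x[5] = 0; x[6] = 9.
Since (x[5], x[6]) = (x[1], x[2]) = (0, 9) (two consecutive terms determine the rest), the sequence is eventually periodic: after a pre-period of length 1 it cycles with period 4.
For n ≥ 1, x[n] depends only on (n - 1) mod 4. (259 - 1) mod 4 = 2, so x[259] = x[3] = 6.

6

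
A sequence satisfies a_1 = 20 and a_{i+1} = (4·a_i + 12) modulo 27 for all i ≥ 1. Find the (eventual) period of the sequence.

Computing terms: a_1 = 20, a_2 = 11, a_3 = 2, a_4 = 20.
Since a_4 = a_1 = 20, the sequence is periodic with period 3.

3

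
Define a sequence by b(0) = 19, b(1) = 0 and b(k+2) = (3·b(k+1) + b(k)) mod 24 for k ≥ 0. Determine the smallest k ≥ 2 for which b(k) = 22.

Computing terms: b(0) = 19,  b(1) = 0,  b(2) = 19,  b(3) = 9,  b(4) = 22,  b(5) = 3,  b(6) = 7,  b(7) = 0,  b(8) = 7,  b(9) = 21,  b(10) = 22,  b(11) = 15,  b(12) = 19,  b(13) = 0.
Since (b(12), b(13)) = (b(0), b(1)) = (19, 0) (two consecutive terms determine the rest), the sequence is periodic with period 12.
The value 22 first appears (with k ≥ 2) at b(4).

4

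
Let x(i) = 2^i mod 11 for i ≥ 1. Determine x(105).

Computing terms: x(1) = 2; x(2) = 4; x(3) = 8; x(4) = 5; x(5) = 10; x(6) = 9; x(7) = 7; x(8) = 3; x(9) = 6; x(10) = 1; x(11) = 2.
Since x(11) = x(1) = 2, the sequence is periodic with period 10.
(105 - 1) mod 10 = 4, so x(105) = x(5) = 10.

10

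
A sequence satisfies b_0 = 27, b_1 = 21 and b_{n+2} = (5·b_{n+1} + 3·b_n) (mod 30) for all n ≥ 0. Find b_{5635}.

b_0 = 27; b_1 = 21; b_2 = 6; b_3 = 3; b_4 = 3; b_5 = 24; b_6 = 9; b_7 = 27; b_8 = 12; b_9 = 21; b_{10} = 21; b_{11} = 18; b_{12} = 3; b_{13} = 9; b_{14} = 24; b_{15} = 27; b_{16} = 27; b_{17} = 6; b_{18} = 21; b_{19} = 3; b_{20} = 18; b_{21} = 9; b_{22} = 9; b_{23} = 12; b_{24} = 27; b_{25} = 21.
Since (b_{24}, b_{25}) = (b_0, b_1) = (27, 21) (two consecutive terms determine the rest), the sequence is periodic with period 24.
So b_{5635} = b_{0 + ((5635-0) mod 24)} = b_{19} = 3.

3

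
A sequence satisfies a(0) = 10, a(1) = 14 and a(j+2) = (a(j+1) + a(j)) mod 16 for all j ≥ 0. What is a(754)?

6

Listing terms: a(0) = 10,  a(1) = 14,  a(2) = 8,  a(3) = 6,  a(4) = 14,  a(5) = 4,  a(6) = 2,  a(7) = 6,  a(8) = 8,  a(9) = 14,  a(10) = 6,  a(11) = 4,  a(12) = 10,  a(13) = 14.
The sequence repeats with period 12.
(754 - 0) mod 12 = 10, so a(754) = a(10) = 6.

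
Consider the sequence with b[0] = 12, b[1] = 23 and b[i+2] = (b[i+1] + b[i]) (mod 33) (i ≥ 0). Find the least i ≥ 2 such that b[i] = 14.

23

Listing terms: b[0] = 12, b[1] = 23, b[2] = 2, b[3] = 25, b[4] = 27, b[5] = 19, b[6] = 13, b[7] = 32, b[8] = 12, b[9] = 11, b[10] = 23, b[11] = 1, b[12] = 24, b[13] = 25, b[14] = 16, b[15] = 8, b[16] = 24, b[17] = 32, b[18] = 23, b[19] = 22, b[20] = 12, b[21] = 1, b[22] = 13, b[23] = 14, b[24] = 27, b[25] = 8, b[26] = 2, b[27] = 10, b[28] = 12, b[29] = 22, b[30] = 1, b[31] = 23, b[32] = 24, b[33] = 14, b[34] = 5, b[35] = 19, b[36] = 24, b[37] = 10, b[38] = 1, b[39] = 11, b[40] = 12, b[41] = 23.
The sequence repeats with period 40.
The value 14 first appears (with i ≥ 2) at b[23].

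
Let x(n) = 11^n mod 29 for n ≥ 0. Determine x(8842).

Computing terms: x(0) = 1, x(1) = 11, x(2) = 5, x(3) = 26, x(4) = 25, x(5) = 14, x(6) = 9, x(7) = 12, x(8) = 16, x(9) = 2, x(10) = 22, x(11) = 10, x(12) = 23, x(13) = 21, x(14) = 28, x(15) = 18, x(16) = 24, x(17) = 3, x(18) = 4, x(19) = 15, x(20) = 20, x(21) = 17, x(22) = 13, x(23) = 27, x(24) = 7, x(25) = 19, x(26) = 6, x(27) = 8, x(28) = 1.
Since x(28) = x(0) = 1, the sequence is periodic with period 28.
(8842 - 0) mod 28 = 22, so x(8842) = x(22) = 13.

13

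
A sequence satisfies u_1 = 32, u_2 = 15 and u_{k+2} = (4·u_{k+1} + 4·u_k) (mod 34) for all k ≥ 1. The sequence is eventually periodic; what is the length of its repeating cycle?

16

u_1 = 32, u_2 = 15, u_3 = 18, u_4 = 30, u_5 = 22, u_6 = 4, u_7 = 2, u_8 = 24, u_9 = 2, u_{10} = 2, u_{11} = 16, u_{12} = 4, u_{13} = 12, u_{14} = 30, u_{15} = 32, u_{16} = 10, u_{17} = 32, u_{18} = 32, u_{19} = 18, u_{20} = 30.
Since (u_{19}, u_{20}) = (u_3, u_4) = (18, 30) (two consecutive terms determine the rest), the sequence is eventually periodic: after a pre-period of length 2 it cycles with period 16.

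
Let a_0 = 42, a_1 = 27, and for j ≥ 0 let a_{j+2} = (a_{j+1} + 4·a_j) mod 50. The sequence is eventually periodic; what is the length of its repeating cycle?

30

a_0 = 42; a_1 = 27; a_2 = 45; a_3 = 3; a_4 = 33; a_5 = 45; a_6 = 27; a_7 = 7; a_8 = 15; a_9 = 43; a_{10} = 3; a_{11} = 25; a_{12} = 37; a_{13} = 37; a_{14} = 35; a_{15} = 33; a_{16} = 23; a_{17} = 5; a_{18} = 47; a_{19} = 17; a_{20} = 5; a_{21} = 23; a_{22} = 43; a_{23} = 35; a_{24} = 7; a_{25} = 47; a_{26} = 25; a_{27} = 13; a_{28} = 13; a_{29} = 15; a_{30} = 17; a_{31} = 27; a_{32} = 45.
Since (a_{31}, a_{32}) = (a_1, a_2) = (27, 45) (two consecutive terms determine the rest), the sequence is eventually periodic: after a pre-period of length 1 it cycles with period 30.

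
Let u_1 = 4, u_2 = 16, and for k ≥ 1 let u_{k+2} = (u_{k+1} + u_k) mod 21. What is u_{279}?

1

u_1 = 4, u_2 = 16, u_3 = 20, u_4 = 15, u_5 = 14, u_6 = 8, u_7 = 1, u_8 = 9, u_9 = 10, u_{10} = 19, u_{11} = 8, u_{12} = 6, u_{13} = 14, u_{14} = 20, u_{15} = 13, u_{16} = 12, u_{17} = 4, u_{18} = 16.
Since (u_{17}, u_{18}) = (u_1, u_2) = (4, 16) (two consecutive terms determine the rest), the sequence is periodic with period 16.
(279 - 1) mod 16 = 6, so u_{279} = u_7 = 1.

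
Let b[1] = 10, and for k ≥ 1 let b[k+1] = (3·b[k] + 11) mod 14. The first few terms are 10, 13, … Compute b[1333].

b[1] = 10, b[2] = 13, b[3] = 8, b[4] = 7, b[5] = 4, b[6] = 9, b[7] = 10.
Since b[7] = b[1] = 10, the sequence is periodic with period 6.
(1333 - 1) mod 6 = 0, so b[1333] = b[1] = 10.

10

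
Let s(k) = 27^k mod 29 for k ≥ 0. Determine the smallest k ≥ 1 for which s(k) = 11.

11

We have s(0) = 1; s(1) = 27; s(2) = 4; s(3) = 21; s(4) = 16; s(5) = 26; s(6) = 6; s(7) = 17; s(8) = 24; s(9) = 10; s(10) = 9; s(11) = 11; s(12) = 7; s(13) = 15; s(14) = 28; s(15) = 2; s(16) = 25; s(17) = 8; s(18) = 13; s(19) = 3; s(20) = 23; s(21) = 12; s(22) = 5; s(23) = 19; s(24) = 20; s(25) = 18; s(26) = 22; s(27) = 14; s(28) = 1.
Since s(28) = s(0) = 1, the sequence is periodic with period 28.
The value 11 first appears (with k ≥ 1) at s(11).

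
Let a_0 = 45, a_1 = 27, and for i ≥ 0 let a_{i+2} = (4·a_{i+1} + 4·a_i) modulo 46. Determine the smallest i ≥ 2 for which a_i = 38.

20

a_0 = 45, a_1 = 27, a_2 = 12, a_3 = 18, a_4 = 28, a_5 = 0, a_6 = 20, a_7 = 34, a_8 = 32, a_9 = 34, a_{10} = 34, a_{11} = 42, a_{12} = 28, a_{13} = 4, a_{14} = 36, a_{15} = 22, a_{16} = 2, a_{17} = 4, a_{18} = 24, a_{19} = 20, a_{20} = 38, a_{21} = 2, a_{22} = 22, a_{23} = 4, a_{24} = 12, a_{25} = 18.
Since (a_{24}, a_{25}) = (a_2, a_3) = (12, 18) (two consecutive terms determine the rest), the sequence is eventually periodic: after a pre-period of length 2 it cycles with period 22.
The value 38 first appears (with i ≥ 2) at a_{20}.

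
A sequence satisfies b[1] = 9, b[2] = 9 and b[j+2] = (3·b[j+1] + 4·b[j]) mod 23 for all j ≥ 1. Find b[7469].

4

Listing terms: b[1] = 9, b[2] = 9, b[3] = 17, b[4] = 18, b[5] = 7, b[6] = 1, b[7] = 8, b[8] = 5, b[9] = 1, b[10] = 0, b[11] = 4, b[12] = 12, b[13] = 6, b[14] = 20, b[15] = 15, b[16] = 10, b[17] = 21, b[18] = 11, b[19] = 2, b[20] = 4, b[21] = 20, b[22] = 7, b[23] = 9, b[24] = 9.
The sequence repeats with period 22.
So b[7469] = b[1 + ((7469-1) mod 22)] = b[11] = 4.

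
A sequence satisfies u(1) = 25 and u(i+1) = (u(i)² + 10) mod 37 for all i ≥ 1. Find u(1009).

20

We have u(1) = 25; u(2) = 6; u(3) = 9; u(4) = 17; u(5) = 3; u(6) = 19; u(7) = 1; u(8) = 11; u(9) = 20; u(10) = 3.
Since u(10) = u(5) = 3, the sequence is eventually periodic: after a pre-period of length 4 it cycles with period 5.
For i ≥ 5, u(i) depends only on (i - 5) mod 5. (1009 - 5) mod 5 = 4, so u(1009) = u(9) = 20.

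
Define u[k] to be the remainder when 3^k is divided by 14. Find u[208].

We have u[0] = 1,  u[1] = 3,  u[2] = 9,  u[3] = 13,  u[4] = 11,  u[5] = 5,  u[6] = 1.
Since u[6] = u[0] = 1, the sequence is periodic with period 6.
So u[208] = u[0 + ((208-0) mod 6)] = u[4] = 11.

11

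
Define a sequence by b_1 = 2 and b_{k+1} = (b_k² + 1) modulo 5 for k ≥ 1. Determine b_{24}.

1

We have b_1 = 2; b_2 = 0; b_3 = 1; b_4 = 2.
The sequence repeats with period 3.
So b_{24} = b_{1 + ((24-1) mod 3)} = b_3 = 1.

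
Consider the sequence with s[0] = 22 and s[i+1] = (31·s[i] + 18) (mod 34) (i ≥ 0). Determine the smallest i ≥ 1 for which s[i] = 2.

5

Listing terms: s[0] = 22, s[1] = 20, s[2] = 26, s[3] = 8, s[4] = 28, s[5] = 2, s[6] = 12, s[7] = 16, s[8] = 4, s[9] = 6, s[10] = 0, s[11] = 18, s[12] = 32, s[13] = 24, s[14] = 14, s[15] = 10, s[16] = 22.
Since s[16] = s[0] = 22, the sequence is periodic with period 16.
The value 2 first appears (with i ≥ 1) at s[5].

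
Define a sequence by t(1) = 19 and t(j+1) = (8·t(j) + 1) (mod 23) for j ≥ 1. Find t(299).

t(1) = 19, t(2) = 15, t(3) = 6, t(4) = 3, t(5) = 2, t(6) = 17, t(7) = 22, t(8) = 16, t(9) = 14, t(10) = 21, t(11) = 8, t(12) = 19.
Since t(12) = t(1) = 19, the sequence is periodic with period 11.
(299 - 1) mod 11 = 1, so t(299) = t(2) = 15.

15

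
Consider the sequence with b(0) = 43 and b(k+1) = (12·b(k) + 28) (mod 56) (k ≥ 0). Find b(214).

44

b(0) = 43, b(1) = 40, b(2) = 4, b(3) = 20, b(4) = 44, b(5) = 52, b(6) = 36, b(7) = 12, b(8) = 4.
Since b(8) = b(2) = 4, the sequence is eventually periodic: after a pre-period of length 2 it cycles with period 6.
For k ≥ 2, b(k) depends only on (k - 2) mod 6. (214 - 2) mod 6 = 2, so b(214) = b(4) = 44.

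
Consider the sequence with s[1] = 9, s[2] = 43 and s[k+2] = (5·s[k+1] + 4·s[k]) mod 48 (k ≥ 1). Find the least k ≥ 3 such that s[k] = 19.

8

s[1] = 9; s[2] = 43; s[3] = 11; s[4] = 35; s[5] = 27; s[6] = 35; s[7] = 43; s[8] = 19; s[9] = 27; s[10] = 19; s[11] = 11; s[12] = 35.
Since (s[11], s[12]) = (s[3], s[4]) = (11, 35) (two consecutive terms determine the rest), the sequence is eventually periodic: after a pre-period of length 2 it cycles with period 8.
The value 19 first appears (with k ≥ 3) at s[8].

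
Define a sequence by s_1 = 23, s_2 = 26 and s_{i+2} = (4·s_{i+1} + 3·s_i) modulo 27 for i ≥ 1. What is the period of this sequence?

9

Computing terms: s_1 = 23,  s_2 = 26,  s_3 = 11,  s_4 = 14,  s_5 = 8,  s_6 = 20,  s_7 = 23,  s_8 = 17,  s_9 = 2,  s_{10} = 5,  s_{11} = 26,  s_{12} = 11.
Since (s_{11}, s_{12}) = (s_2, s_3) = (26, 11) (two consecutive terms determine the rest), the sequence is eventually periodic: after a pre-period of length 1 it cycles with period 9.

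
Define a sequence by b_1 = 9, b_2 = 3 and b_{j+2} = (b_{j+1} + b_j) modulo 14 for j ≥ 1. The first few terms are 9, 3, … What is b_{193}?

We have b_1 = 9, b_2 = 3, b_3 = 12, b_4 = 1, b_5 = 13, b_6 = 0, b_7 = 13, b_8 = 13, b_9 = 12, b_{10} = 11, b_{11} = 9, b_{12} = 6, b_{13} = 1, b_{14} = 7, b_{15} = 8, b_{16} = 1, b_{17} = 9, b_{18} = 10, b_{19} = 5, b_{20} = 1, b_{21} = 6, b_{22} = 7, b_{23} = 13, b_{24} = 6, b_{25} = 5, b_{26} = 11, b_{27} = 2, b_{28} = 13, b_{29} = 1, b_{30} = 0, b_{31} = 1, b_{32} = 1, b_{33} = 2, b_{34} = 3, b_{35} = 5, b_{36} = 8, b_{37} = 13, b_{38} = 7, b_{39} = 6, b_{40} = 13, b_{41} = 5, b_{42} = 4, b_{43} = 9, b_{44} = 13, b_{45} = 8, b_{46} = 7, b_{47} = 1, b_{48} = 8, b_{49} = 9, b_{50} = 3.
Since (b_{49}, b_{50}) = (b_1, b_2) = (9, 3) (two consecutive terms determine the rest), the sequence is periodic with period 48.
(193 - 1) mod 48 = 0, so b_{193} = b_1 = 9.

9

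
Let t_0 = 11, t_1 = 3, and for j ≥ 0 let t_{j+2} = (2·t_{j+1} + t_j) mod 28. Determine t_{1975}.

17

We have t_0 = 11, t_1 = 3, t_2 = 17, t_3 = 9, t_4 = 7, t_5 = 23, t_6 = 25, t_7 = 17, t_8 = 3, t_9 = 23, t_{10} = 21, t_{11} = 9, t_{12} = 11, t_{13} = 3.
Since (t_{12}, t_{13}) = (t_0, t_1) = (11, 3) (two consecutive terms determine the rest), the sequence is periodic with period 12.
(1975 - 0) mod 12 = 7, so t_{1975} = t_7 = 17.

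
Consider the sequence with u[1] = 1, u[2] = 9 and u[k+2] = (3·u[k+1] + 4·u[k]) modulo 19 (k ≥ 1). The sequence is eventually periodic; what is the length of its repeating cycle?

We have u[1] = 1,  u[2] = 9,  u[3] = 12,  u[4] = 15,  u[5] = 17,  u[6] = 16,  u[7] = 2,  u[8] = 13,  u[9] = 9,  u[10] = 3,  u[11] = 7,  u[12] = 14,  u[13] = 13,  u[14] = 0,  u[15] = 14,  u[16] = 4,  u[17] = 11,  u[18] = 11,  u[19] = 1,  u[20] = 9.
The sequence repeats with period 18.

18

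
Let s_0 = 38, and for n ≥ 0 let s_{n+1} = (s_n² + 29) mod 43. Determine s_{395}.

s_0 = 38,  s_1 = 11,  s_2 = 21,  s_3 = 40,  s_4 = 38.
The sequence repeats with period 4.
So s_{395} = s_{0 + ((395-0) mod 4)} = s_3 = 40.

40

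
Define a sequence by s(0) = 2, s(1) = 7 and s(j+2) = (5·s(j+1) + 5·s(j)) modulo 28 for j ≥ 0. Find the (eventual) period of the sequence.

We have s(0) = 2,  s(1) = 7,  s(2) = 17,  s(3) = 8,  s(4) = 13,  s(5) = 21,  s(6) = 2,  s(7) = 3,  s(8) = 25,  s(9) = 0,  s(10) = 13,  s(11) = 9,  s(12) = 26,  s(13) = 7,  s(14) = 25,  s(15) = 20,  s(16) = 1,  s(17) = 21,  s(18) = 26,  s(19) = 11,  s(20) = 17,  s(21) = 0,  s(22) = 1,  s(23) = 5,  s(24) = 2,  s(25) = 7.
Since (s(24), s(25)) = (s(0), s(1)) = (2, 7) (two consecutive terms determine the rest), the sequence is periodic with period 24.

24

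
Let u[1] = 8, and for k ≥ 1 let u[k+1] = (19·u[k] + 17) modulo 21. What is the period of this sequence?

Computing terms: u[1] = 8, u[2] = 1, u[3] = 15, u[4] = 8.
Since u[4] = u[1] = 8, the sequence is periodic with period 3.

3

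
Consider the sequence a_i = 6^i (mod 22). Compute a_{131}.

6

Listing terms: a_1 = 6, a_2 = 14, a_3 = 18, a_4 = 20, a_5 = 10, a_6 = 16, a_7 = 8, a_8 = 4, a_9 = 2, a_{10} = 12, a_{11} = 6.
Since a_{11} = a_1 = 6, the sequence is periodic with period 10.
(131 - 1) mod 10 = 0, so a_{131} = a_1 = 6.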